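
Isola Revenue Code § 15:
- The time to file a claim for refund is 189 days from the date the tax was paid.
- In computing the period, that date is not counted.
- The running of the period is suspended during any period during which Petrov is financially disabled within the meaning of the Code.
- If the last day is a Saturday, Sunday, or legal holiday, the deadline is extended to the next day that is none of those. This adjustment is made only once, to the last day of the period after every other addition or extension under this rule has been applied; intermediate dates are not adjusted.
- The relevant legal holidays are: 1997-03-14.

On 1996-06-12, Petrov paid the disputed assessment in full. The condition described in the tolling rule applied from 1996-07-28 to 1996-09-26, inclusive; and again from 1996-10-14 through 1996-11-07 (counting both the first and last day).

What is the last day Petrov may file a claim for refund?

189 days after 1996-06-12 is December 18, 1996.
From July 28, 1996 through September 26, 1996 inclusive is 61 days; tolling adds 61 days: December 18, 1996 + 61 days = February 17, 1997.
From October 14, 1996 through November 7, 1996 inclusive is 25 days; tolling adds 25 days: February 17, 1997 + 25 days = March 14, 1997.
March 14, 1997 is a listed holiday; March 15, 1997 is Saturday; March 16, 1997 is Sunday. The next qualifying day is March 17, 1997.

March 17, 1997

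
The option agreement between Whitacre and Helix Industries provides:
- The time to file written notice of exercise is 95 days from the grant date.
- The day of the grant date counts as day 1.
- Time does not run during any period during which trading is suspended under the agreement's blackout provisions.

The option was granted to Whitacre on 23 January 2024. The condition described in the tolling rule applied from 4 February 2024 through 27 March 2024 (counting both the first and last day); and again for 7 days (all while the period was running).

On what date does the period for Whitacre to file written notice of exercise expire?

June 25, 2024

Counting 23 January 2024 as day 1, day 95 is April 26, 2024.
From February 4, 2024 through March 27, 2024 inclusive is 53 days; tolling adds 53 days: April 26, 2024 + 53 days = June 18, 2024.
Tolling adds 7 days: June 18, 2024 + 7 days = June 25, 2024.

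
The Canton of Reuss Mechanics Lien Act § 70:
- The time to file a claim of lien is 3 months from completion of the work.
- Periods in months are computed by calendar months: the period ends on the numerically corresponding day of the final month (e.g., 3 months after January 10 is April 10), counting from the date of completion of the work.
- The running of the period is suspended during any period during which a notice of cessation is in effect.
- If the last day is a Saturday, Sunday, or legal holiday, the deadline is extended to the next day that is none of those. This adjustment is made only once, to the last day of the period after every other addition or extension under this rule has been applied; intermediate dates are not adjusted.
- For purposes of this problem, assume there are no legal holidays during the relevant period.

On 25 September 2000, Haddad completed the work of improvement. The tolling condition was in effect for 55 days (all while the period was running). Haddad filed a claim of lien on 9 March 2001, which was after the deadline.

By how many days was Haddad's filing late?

3 months after 25 September 2000 is December 25, 2000.
Tolling adds 55 days: December 25, 2000 + 55 days = February 18, 2001.
February 18, 2001 is Sunday. The next qualifying day is February 19, 2001.
The deadline is February 19, 2001; from February 19, 2001 to March 9, 2001 is 18 days.

18 days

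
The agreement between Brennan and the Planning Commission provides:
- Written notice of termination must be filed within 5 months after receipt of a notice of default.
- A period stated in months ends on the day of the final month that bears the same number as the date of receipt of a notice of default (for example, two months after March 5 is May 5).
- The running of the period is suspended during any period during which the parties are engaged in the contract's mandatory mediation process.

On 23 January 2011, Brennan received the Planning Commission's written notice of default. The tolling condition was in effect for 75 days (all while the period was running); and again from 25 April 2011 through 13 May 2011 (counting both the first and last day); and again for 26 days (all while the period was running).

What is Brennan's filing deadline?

October 21, 2011

5 months after 23 January 2011 is June 23, 2011.
Tolling adds 75 days: June 23, 2011 + 75 days = September 6, 2011.
From April 25, 2011 through May 13, 2011 inclusive is 19 days; tolling adds 19 days: September 6, 2011 + 19 days = September 25, 2011.
Tolling adds 26 days: September 25, 2011 + 26 days = October 21, 2011.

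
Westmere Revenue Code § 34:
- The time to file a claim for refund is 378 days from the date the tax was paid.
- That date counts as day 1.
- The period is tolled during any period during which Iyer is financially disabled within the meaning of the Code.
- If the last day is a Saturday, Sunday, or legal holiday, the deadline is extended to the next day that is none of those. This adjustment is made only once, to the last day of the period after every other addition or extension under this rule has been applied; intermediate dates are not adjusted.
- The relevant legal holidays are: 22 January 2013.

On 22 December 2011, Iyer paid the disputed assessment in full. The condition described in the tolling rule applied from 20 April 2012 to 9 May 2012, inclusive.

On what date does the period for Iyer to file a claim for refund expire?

January 23, 2013

Counting 22 December 2011 as day 1, day 378 is January 2, 2013.
From April 20, 2012 through May 9, 2012 inclusive is 20 days; tolling adds 20 days: January 2, 2013 + 20 days = January 22, 2013.
January 22, 2013 is a listed holiday. The next qualifying day is January 23, 2013.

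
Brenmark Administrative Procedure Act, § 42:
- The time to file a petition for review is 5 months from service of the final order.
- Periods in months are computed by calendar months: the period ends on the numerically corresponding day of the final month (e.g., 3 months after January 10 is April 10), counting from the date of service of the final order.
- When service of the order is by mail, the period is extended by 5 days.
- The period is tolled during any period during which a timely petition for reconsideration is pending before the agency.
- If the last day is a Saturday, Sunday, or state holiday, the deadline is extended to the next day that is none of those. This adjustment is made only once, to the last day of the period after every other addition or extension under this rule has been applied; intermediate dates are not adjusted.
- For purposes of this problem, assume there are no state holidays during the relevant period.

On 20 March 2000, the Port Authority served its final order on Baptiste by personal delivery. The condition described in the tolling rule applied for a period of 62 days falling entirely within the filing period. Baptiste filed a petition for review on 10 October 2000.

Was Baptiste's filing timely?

5 months after 20 March 2000 is August 20, 2000.
Service was not by mail, so no mail extension applies.
Tolling adds 62 days: August 20, 2000 + 62 days = October 21, 2000.
October 21, 2000 is Saturday; October 22, 2000 is Sunday. The next qualifying day is October 23, 2000.
The deadline is October 23, 2000; the filing on October 10, 2000 is on or before that date.

Yes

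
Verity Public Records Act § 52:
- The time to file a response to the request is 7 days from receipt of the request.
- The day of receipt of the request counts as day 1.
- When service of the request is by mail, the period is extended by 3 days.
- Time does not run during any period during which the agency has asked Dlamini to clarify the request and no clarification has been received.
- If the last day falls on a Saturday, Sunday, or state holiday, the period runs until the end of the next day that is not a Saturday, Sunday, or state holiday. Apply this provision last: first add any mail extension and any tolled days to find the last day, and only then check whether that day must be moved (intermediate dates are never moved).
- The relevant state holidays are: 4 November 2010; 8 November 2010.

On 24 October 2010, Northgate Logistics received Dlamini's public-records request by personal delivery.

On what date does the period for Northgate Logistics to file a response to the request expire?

Counting 24 October 2010 as day 1, day 7 is October 30, 2010.
Service was not by mail, so no mail extension applies.
October 30, 2010 is Saturday; October 31, 2010 is Sunday. The next qualifying day is November 1, 2010.

November 1, 2010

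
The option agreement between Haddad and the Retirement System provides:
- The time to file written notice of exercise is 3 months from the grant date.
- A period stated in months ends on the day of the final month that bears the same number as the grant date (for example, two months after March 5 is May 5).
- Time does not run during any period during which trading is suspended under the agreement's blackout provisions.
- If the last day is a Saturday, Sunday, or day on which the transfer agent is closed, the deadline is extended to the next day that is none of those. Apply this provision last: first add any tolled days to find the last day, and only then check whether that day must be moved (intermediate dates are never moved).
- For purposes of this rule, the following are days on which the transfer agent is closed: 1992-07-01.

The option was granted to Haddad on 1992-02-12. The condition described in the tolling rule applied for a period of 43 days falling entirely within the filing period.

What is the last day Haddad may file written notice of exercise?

June 24, 1992

3 months after 1992-02-12 is May 12, 1992.
Tolling adds 43 days: May 12, 1992 + 43 days = June 24, 1992.
June 24, 1992 is a Wednesday and not a day on which the transfer agent is closed, so no extension applies.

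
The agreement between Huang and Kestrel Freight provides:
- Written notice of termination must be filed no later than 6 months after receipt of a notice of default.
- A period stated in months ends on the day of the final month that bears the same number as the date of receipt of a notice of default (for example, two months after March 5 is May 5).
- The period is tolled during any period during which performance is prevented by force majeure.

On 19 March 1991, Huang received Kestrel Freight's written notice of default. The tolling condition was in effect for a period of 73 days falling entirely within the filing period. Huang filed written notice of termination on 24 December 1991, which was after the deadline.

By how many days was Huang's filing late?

23 days

6 months after 19 March 1991 is September 19, 1991.
Tolling adds 73 days: September 19, 1991 + 73 days = December 1, 1991.
The deadline is December 1, 1991; from December 1, 1991 to December 24, 1991 is 23 days.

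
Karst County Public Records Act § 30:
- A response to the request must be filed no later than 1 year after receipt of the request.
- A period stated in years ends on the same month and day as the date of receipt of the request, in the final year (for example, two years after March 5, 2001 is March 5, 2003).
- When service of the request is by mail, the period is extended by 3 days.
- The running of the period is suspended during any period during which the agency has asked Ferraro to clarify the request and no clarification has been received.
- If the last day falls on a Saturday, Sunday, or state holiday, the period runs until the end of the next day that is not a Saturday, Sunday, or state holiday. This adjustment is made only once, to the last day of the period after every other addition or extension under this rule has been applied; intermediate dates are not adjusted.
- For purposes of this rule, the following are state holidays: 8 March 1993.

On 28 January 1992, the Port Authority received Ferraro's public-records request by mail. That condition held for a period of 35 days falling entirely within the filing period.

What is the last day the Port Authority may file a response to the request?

1 year after 28 January 1992 is January 28, 1993.
Service was by mail, adding 3 days: January 28, 1993 + 3 days = January 31, 1993.
Tolling adds 35 days: January 31, 1993 + 35 days = March 7, 1993.
March 7, 1993 is Sunday; March 8, 1993 is a listed holiday. The next qualifying day is March 9, 1993.

March 9, 1993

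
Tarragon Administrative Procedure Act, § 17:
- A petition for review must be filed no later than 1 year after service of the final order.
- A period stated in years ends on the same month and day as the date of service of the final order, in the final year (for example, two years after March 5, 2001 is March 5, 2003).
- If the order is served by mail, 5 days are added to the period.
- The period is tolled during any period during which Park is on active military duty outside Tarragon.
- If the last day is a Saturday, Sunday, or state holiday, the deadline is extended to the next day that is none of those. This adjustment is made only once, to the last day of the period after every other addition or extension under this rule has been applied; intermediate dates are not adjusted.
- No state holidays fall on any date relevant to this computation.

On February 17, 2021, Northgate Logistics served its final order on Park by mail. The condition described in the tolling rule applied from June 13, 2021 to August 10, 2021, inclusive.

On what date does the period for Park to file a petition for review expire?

April 22, 2022

1 year after February 17, 2021 is February 17, 2022.
Service was by mail, adding 5 days: February 17, 2022 + 5 days = February 22, 2022.
From June 13, 2021 through August 10, 2021 inclusive is 59 days; tolling adds 59 days: February 22, 2022 + 59 days = April 22, 2022.
April 22, 2022 is a Friday and not a state holiday, so no extension applies.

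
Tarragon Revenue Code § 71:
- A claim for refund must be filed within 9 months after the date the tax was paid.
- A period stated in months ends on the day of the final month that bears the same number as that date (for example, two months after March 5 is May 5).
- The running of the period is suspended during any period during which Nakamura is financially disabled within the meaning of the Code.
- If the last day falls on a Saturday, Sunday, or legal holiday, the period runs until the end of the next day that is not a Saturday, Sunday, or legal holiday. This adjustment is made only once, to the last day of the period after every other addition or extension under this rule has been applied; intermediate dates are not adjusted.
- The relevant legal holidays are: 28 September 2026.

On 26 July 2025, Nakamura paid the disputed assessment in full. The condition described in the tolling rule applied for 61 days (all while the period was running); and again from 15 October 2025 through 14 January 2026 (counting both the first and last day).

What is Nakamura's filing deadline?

9 months after 26 July 2025 is April 26, 2026.
Tolling adds 61 days: April 26, 2026 + 61 days = June 26, 2026.
From October 15, 2025 through January 14, 2026 inclusive is 92 days; tolling adds 92 days: June 26, 2026 + 92 days = September 26, 2026.
September 26, 2026 is Saturday; September 27, 2026 is Sunday; September 28, 2026 is a listed holiday. The next qualifying day is September 29, 2026.

September 29, 2026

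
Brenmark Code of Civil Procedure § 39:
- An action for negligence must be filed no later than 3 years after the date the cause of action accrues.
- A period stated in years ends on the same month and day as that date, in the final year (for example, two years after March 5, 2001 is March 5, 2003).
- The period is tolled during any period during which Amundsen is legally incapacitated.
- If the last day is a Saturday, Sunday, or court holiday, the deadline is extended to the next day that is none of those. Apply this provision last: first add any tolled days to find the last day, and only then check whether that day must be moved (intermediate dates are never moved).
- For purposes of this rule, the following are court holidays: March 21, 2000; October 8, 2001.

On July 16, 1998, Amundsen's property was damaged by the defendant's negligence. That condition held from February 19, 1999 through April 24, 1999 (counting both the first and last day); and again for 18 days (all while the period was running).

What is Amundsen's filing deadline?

October 9, 2001

3 years after July 16, 1998 is July 16, 2001.
From February 19, 1999 through April 24, 1999 inclusive is 65 days; tolling adds 65 days: July 16, 2001 + 65 days = September 19, 2001.
Tolling adds 18 days: September 19, 2001 + 18 days = October 7, 2001.
October 7, 2001 is Sunday; October 8, 2001 is a listed holiday. The next qualifying day is October 9, 2001.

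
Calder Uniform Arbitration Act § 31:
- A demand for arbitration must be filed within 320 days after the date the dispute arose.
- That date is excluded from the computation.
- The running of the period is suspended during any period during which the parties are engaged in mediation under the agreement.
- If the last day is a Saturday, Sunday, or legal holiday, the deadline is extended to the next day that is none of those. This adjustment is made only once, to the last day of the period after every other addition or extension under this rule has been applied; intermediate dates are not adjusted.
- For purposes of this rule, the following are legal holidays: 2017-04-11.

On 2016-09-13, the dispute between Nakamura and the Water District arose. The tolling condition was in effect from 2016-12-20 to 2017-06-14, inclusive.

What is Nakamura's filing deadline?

January 23, 2018

320 days after 2016-09-13 is July 30, 2017.
From December 20, 2016 through June 14, 2017 inclusive is 177 days; tolling adds 177 days: July 30, 2017 + 177 days = January 23, 2018.
January 23, 2018 is a Tuesday and not a legal holiday, so no extension applies.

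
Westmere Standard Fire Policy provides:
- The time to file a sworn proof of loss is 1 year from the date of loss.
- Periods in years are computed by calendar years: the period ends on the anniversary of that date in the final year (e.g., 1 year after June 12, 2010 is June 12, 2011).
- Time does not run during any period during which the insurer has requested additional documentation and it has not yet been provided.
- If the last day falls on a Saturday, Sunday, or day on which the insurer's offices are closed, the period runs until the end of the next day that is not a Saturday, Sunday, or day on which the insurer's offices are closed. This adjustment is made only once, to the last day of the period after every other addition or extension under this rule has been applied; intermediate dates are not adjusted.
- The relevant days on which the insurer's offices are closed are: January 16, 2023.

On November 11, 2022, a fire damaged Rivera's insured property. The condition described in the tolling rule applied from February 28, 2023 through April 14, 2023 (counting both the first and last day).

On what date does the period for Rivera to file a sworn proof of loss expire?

December 27, 2023

1 year after November 11, 2022 is November 11, 2023.
From February 28, 2023 through April 14, 2023 inclusive is 46 days; tolling adds 46 days: November 11, 2023 + 46 days = December 27, 2023.
December 27, 2023 is a Wednesday and not a day on which the insurer's offices are closed, so no extension applies.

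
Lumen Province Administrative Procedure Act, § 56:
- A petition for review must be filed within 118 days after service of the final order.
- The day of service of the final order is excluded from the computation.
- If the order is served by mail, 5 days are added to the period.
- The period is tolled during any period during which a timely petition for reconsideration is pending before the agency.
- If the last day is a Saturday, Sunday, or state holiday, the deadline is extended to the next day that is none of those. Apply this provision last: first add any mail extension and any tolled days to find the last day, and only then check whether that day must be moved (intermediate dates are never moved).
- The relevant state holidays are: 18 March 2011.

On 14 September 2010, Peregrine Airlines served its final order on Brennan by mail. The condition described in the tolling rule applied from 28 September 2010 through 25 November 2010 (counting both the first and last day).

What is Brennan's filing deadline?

March 15, 2011

118 days after 14 September 2010 is January 10, 2011.
Service was by mail, adding 5 days: January 10, 2011 + 5 days = January 15, 2011.
From September 28, 2010 through November 25, 2010 inclusive is 59 days; tolling adds 59 days: January 15, 2011 + 59 days = March 15, 2011.
March 15, 2011 is a Tuesday and not a state holiday, so no extension applies.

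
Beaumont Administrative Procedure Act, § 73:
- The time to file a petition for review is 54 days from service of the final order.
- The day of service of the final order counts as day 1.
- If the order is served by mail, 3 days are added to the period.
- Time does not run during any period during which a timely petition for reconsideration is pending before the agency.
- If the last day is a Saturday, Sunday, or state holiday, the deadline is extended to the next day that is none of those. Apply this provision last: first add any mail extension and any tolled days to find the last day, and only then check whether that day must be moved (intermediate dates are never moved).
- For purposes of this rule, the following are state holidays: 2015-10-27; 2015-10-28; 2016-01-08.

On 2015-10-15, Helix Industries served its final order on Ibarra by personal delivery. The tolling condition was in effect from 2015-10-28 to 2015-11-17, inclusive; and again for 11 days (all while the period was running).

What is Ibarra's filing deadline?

January 11, 2016

Counting 2015-10-15 as day 1, day 54 is December 7, 2015.
Service was not by mail, so no mail extension applies.
From October 28, 2015 through November 17, 2015 inclusive is 21 days; tolling adds 21 days: December 7, 2015 + 21 days = December 28, 2015.
Tolling adds 11 days: December 28, 2015 + 11 days = January 8, 2016.
January 8, 2016 is a listed holiday; January 9, 2016 is Saturday; January 10, 2016 is Sunday. The next qualifying day is January 11, 2016.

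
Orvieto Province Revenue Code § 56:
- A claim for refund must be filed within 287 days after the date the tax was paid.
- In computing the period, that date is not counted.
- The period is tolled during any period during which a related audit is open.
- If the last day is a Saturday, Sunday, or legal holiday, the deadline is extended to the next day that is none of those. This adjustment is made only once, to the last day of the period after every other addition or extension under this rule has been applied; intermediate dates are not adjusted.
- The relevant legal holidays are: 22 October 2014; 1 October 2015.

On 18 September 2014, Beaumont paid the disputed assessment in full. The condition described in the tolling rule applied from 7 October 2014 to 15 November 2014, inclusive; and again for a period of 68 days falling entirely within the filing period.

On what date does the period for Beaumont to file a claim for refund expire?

October 19, 2015

287 days after 18 September 2014 is July 2, 2015.
From October 7, 2014 through November 15, 2014 inclusive is 40 days; tolling adds 40 days: July 2, 2015 + 40 days = August 11, 2015.
Tolling adds 68 days: August 11, 2015 + 68 days = October 18, 2015.
October 18, 2015 is Sunday. The next qualifying day is October 19, 2015.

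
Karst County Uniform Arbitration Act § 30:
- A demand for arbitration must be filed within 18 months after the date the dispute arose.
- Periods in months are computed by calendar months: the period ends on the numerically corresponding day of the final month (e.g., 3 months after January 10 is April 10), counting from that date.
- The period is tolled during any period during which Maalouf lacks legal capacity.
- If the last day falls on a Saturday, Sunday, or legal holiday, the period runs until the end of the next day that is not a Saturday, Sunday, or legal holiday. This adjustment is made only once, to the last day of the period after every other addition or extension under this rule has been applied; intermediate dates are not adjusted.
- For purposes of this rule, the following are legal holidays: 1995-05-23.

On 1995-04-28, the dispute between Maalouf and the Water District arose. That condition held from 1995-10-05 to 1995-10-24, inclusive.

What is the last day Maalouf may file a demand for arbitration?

November 18, 1996

18 months after 1995-04-28 is October 28, 1996.
From October 5, 1995 through October 24, 1995 inclusive is 20 days; tolling adds 20 days: October 28, 1996 + 20 days = November 17, 1996.
November 17, 1996 is Sunday. The next qualifying day is November 18, 1996.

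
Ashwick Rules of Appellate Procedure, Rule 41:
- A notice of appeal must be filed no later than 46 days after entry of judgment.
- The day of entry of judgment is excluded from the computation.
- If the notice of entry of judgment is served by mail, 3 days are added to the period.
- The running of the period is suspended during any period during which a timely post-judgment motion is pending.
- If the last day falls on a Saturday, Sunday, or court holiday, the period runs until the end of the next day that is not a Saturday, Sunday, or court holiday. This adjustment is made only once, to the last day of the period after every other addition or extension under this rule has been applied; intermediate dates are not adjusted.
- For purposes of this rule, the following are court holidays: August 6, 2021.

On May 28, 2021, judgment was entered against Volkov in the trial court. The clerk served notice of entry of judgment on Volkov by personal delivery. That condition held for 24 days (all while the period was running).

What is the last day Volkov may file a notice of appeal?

August 9, 2021

46 days after May 28, 2021 is July 13, 2021.
Service was not by mail, so no mail extension applies.
Tolling adds 24 days: July 13, 2021 + 24 days = August 6, 2021.
August 6, 2021 is a listed holiday; August 7, 2021 is Saturday; August 8, 2021 is Sunday. The next qualifying day is August 9, 2021.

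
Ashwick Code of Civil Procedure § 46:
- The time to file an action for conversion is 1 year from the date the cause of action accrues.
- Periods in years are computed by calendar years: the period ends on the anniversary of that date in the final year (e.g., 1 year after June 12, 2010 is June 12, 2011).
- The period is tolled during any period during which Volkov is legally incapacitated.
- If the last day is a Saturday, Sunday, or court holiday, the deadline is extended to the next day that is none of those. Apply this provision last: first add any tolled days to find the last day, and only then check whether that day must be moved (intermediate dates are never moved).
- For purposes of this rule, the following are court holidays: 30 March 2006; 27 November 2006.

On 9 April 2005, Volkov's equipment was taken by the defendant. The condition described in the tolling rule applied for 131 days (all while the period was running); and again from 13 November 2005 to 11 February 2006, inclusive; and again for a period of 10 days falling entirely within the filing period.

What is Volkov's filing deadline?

November 28, 2006

1 year after 9 April 2005 is April 9, 2006.
Tolling adds 131 days: April 9, 2006 + 131 days = August 18, 2006.
From November 13, 2005 through February 11, 2006 inclusive is 91 days; tolling adds 91 days: August 18, 2006 + 91 days = November 17, 2006.
Tolling adds 10 days: November 17, 2006 + 10 days = November 27, 2006.
November 27, 2006 is a listed holiday. The next qualifying day is November 28, 2006.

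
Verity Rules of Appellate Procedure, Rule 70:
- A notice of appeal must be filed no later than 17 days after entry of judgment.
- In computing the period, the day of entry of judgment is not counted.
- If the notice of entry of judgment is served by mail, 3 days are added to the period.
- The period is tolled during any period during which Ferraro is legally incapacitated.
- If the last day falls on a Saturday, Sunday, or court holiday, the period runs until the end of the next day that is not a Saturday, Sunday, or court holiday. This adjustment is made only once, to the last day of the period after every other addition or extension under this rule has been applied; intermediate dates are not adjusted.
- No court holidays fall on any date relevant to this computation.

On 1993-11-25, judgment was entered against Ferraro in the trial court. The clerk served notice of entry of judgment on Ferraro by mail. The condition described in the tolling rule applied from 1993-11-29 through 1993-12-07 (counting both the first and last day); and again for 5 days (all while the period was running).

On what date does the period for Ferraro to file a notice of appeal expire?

December 29, 1993

17 days after 1993-11-25 is December 12, 1993.
Service was by mail, adding 3 days: December 12, 1993 + 3 days = December 15, 1993.
From November 29, 1993 through December 7, 1993 inclusive is 9 days; tolling adds 9 days: December 15, 1993 + 9 days = December 24, 1993.
Tolling adds 5 days: December 24, 1993 + 5 days = December 29, 1993.
December 29, 1993 is a Wednesday and not a court holiday, so no extension applies.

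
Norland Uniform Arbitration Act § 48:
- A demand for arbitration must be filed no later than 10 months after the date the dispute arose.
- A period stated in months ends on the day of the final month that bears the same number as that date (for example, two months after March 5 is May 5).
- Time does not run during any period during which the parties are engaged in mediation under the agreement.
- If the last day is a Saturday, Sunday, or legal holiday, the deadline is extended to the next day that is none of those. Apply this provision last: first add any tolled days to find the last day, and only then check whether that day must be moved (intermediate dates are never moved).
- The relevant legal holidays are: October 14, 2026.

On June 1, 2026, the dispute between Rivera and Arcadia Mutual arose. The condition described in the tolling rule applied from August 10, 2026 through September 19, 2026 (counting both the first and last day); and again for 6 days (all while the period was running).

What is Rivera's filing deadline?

May 18, 2027

10 months after June 1, 2026 is April 1, 2027.
From August 10, 2026 through September 19, 2026 inclusive is 41 days; tolling adds 41 days: April 1, 2027 + 41 days = May 12, 2027.
Tolling adds 6 days: May 12, 2027 + 6 days = May 18, 2027.
May 18, 2027 is a Tuesday and not a legal holiday, so no extension applies.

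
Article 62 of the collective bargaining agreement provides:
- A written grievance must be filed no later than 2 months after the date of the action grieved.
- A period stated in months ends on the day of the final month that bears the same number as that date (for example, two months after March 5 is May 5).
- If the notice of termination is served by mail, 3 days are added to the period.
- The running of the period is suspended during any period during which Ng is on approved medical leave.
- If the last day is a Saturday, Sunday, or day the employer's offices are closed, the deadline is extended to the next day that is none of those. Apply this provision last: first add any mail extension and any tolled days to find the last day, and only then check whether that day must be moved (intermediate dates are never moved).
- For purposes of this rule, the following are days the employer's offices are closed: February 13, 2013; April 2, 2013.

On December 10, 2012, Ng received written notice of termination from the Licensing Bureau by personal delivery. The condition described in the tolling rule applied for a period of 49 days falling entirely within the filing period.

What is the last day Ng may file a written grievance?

April 1, 2013

2 months after December 10, 2012 is February 10, 2013.
Service was not by mail, so no mail extension applies.
Tolling adds 49 days: February 10, 2013 + 49 days = March 31, 2013.
March 31, 2013 is Sunday. The next qualifying day is April 1, 2013.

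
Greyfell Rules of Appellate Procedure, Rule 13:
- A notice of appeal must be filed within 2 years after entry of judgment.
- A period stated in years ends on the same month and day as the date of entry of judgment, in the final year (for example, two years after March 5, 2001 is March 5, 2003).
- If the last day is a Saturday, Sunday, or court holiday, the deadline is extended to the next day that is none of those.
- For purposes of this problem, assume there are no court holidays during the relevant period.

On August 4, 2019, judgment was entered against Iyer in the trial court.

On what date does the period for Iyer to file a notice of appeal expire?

August 4, 2021

2 years after August 4, 2019 is August 4, 2021.
August 4, 2021 is a Wednesday and not a court holiday, so no extension applies.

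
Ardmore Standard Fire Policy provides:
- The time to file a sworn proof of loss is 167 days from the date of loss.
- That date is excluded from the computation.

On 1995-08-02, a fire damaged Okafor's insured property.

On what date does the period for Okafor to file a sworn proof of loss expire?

167 days after 1995-08-02 is January 16, 1996.

January 16, 1996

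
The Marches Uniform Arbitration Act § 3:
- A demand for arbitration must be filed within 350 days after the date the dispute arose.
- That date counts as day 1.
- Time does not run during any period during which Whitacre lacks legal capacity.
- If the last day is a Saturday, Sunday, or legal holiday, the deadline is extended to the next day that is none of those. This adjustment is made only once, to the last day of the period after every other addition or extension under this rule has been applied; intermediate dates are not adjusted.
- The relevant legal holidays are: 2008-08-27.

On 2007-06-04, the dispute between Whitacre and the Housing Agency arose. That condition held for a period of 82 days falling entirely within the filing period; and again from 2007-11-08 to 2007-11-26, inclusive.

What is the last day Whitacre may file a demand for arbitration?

August 28, 2008

Counting 2007-06-04 as day 1, day 350 is May 18, 2008.
Tolling adds 82 days: May 18, 2008 + 82 days = August 8, 2008.
From November 8, 2007 through November 26, 2007 inclusive is 19 days; tolling adds 19 days: August 8, 2008 + 19 days = August 27, 2008.
August 27, 2008 is a listed holiday. The next qualifying day is August 28, 2008.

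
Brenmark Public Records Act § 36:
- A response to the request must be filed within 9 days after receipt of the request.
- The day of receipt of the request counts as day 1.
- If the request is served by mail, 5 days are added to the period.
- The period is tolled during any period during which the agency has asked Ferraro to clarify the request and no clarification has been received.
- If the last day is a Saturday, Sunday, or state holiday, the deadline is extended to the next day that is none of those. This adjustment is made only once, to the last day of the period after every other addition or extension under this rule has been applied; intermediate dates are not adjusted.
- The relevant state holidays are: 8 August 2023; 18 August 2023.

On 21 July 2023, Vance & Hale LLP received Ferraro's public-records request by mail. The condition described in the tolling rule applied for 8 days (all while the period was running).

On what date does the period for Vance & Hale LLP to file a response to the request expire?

Counting 21 July 2023 as day 1, day 9 is July 29, 2023.
Service was by mail, adding 5 days: July 29, 2023 + 5 days = August 3, 2023.
Tolling adds 8 days: August 3, 2023 + 8 days = August 11, 2023.
August 11, 2023 is a Friday and not a state holiday, so no extension applies.

August 11, 2023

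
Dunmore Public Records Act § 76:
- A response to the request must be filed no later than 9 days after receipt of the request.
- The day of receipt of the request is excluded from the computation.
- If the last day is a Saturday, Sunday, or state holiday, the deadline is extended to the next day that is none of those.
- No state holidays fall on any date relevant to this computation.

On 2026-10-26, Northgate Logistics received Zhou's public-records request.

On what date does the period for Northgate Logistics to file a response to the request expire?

November 4, 2026

9 days after 2026-10-26 is November 4, 2026.
November 4, 2026 is a Wednesday and not a state holiday, so no extension applies.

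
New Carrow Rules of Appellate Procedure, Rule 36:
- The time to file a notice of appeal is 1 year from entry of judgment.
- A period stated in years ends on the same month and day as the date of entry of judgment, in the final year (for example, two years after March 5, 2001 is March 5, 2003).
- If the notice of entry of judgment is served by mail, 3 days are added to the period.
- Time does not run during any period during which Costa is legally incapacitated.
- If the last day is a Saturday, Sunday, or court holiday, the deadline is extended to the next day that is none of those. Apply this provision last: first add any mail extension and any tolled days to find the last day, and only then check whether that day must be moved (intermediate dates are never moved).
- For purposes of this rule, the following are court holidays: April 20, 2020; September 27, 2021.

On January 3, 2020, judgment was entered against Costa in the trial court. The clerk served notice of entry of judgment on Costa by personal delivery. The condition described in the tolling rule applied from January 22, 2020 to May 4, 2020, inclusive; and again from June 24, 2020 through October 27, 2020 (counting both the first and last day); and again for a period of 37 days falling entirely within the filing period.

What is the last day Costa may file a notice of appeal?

1 year after January 3, 2020 is January 3, 2021.
Service was not by mail, so no mail extension applies.
From January 22, 2020 through May 4, 2020 inclusive is 104 days; tolling adds 104 days: January 3, 2021 + 104 days = April 17, 2021.
From June 24, 2020 through October 27, 2020 inclusive is 126 days; tolling adds 126 days: April 17, 2021 + 126 days = August 21, 2021.
Tolling adds 37 days: August 21, 2021 + 37 days = September 27, 2021.
September 27, 2021 is a listed holiday. The next qualifying day is September 28, 2021.

September 28, 2021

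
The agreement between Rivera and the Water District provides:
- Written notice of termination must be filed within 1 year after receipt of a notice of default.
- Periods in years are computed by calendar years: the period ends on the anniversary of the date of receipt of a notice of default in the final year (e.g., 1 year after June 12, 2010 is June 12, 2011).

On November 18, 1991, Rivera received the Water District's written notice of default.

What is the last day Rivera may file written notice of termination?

November 18, 1992

1 year after November 18, 1991 is November 18, 1992.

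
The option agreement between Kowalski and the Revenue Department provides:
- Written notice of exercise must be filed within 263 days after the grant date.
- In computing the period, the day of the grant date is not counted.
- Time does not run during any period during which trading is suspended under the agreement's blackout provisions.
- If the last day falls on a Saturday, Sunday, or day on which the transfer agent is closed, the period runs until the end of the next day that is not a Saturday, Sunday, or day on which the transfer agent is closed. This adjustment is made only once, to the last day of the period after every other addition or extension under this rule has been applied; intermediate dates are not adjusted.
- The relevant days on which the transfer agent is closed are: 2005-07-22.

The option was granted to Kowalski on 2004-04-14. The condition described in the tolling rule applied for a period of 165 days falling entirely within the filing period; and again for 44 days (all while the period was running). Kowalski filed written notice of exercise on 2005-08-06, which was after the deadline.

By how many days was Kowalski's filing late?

5 days

263 days after 2004-04-14 is January 2, 2005.
Tolling adds 165 days: January 2, 2005 + 165 days = June 16, 2005.
Tolling adds 44 days: June 16, 2005 + 44 days = July 30, 2005.
July 30, 2005 is Saturday; July 31, 2005 is Sunday. The next qualifying day is August 1, 2005.
The deadline is August 1, 2005; from August 1, 2005 to August 6, 2005 is 5 days.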